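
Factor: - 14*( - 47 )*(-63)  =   - 2^1 *3^2*7^2*47^1 = - 41454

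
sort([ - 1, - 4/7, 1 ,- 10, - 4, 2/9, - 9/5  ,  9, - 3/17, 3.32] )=[ - 10 ,  -  4,  -  9/5, - 1 , - 4/7, - 3/17, 2/9, 1, 3.32, 9] 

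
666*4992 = 3324672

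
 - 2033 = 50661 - 52694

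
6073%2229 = 1615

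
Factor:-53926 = -2^1*59^1*457^1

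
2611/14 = 186 + 1/2= 186.50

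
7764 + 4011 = 11775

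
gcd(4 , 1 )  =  1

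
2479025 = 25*99161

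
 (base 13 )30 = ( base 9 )43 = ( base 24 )1f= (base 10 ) 39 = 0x27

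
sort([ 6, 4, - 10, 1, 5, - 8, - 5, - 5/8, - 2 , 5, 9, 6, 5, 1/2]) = [ - 10, - 8,  -  5, - 2, - 5/8,1/2  ,  1, 4, 5 , 5 , 5, 6, 6,9 ] 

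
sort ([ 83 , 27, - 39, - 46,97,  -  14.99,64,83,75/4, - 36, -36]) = [  -  46,-39, - 36, - 36, - 14.99, 75/4, 27,64,83, 83,97 ] 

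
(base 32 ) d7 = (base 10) 423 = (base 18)159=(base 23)i9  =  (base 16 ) 1A7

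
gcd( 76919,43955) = 1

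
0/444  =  0 = 0.00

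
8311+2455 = 10766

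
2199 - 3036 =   -  837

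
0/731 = 0= 0.00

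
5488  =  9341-3853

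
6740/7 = 962+6/7 = 962.86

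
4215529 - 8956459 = - 4740930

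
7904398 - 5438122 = 2466276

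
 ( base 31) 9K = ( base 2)100101011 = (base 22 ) DD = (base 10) 299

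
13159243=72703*181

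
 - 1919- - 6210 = 4291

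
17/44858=17/44858 = 0.00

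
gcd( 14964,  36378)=258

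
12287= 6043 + 6244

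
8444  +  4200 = 12644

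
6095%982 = 203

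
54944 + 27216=82160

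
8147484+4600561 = 12748045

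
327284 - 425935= - 98651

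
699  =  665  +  34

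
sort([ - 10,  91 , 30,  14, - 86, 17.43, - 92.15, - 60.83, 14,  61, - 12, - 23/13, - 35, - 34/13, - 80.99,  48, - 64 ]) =[-92.15, - 86 ,-80.99, - 64, - 60.83,- 35, - 12, - 10, - 34/13, - 23/13,14, 14 , 17.43, 30,48, 61,  91 ]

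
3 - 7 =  - 4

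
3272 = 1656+1616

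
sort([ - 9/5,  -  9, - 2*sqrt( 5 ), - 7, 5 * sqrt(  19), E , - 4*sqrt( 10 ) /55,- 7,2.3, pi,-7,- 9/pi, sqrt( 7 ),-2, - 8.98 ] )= [ - 9,- 8.98, - 7, - 7, - 7 , - 2*sqrt( 5 ), - 9/pi, - 2, - 9/5 , - 4*sqrt (10 )/55,2.3, sqrt(7), E, pi,  5 * sqrt ( 19)] 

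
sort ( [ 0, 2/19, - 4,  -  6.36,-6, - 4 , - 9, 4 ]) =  [ - 9, - 6.36,-6, - 4,-4, 0,2/19, 4 ]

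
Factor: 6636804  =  2^2*3^1*553067^1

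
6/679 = 6/679 = 0.01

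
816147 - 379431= 436716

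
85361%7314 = 4907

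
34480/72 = 478  +  8/9 = 478.89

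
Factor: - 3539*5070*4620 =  -2^3*3^2*5^2 * 7^1*11^1*13^2*3539^1=- 82895412600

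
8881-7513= 1368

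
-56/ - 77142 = 28/38571 = 0.00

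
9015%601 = 0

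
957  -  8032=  - 7075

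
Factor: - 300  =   - 2^2*3^1* 5^2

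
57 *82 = 4674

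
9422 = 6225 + 3197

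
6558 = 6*1093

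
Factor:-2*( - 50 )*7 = 700=2^2*  5^2*7^1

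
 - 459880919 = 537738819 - 997619738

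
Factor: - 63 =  - 3^2*7^1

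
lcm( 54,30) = 270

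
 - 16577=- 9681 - 6896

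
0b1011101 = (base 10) 93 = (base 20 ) 4d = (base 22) 45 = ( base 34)2p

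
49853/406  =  49853/406 =122.79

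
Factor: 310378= 2^1*311^1* 499^1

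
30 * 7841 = 235230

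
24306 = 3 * 8102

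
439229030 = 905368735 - 466139705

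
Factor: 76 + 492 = 568= 2^3*71^1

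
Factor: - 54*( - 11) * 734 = 435996=2^2*  3^3*11^1*367^1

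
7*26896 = 188272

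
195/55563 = 65/18521= 0.00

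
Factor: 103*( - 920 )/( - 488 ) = 11845/61 = 5^1 * 23^1*61^( - 1)*103^1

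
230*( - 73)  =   - 16790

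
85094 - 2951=82143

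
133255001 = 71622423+61632578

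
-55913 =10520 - 66433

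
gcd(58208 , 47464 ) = 136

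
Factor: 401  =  401^1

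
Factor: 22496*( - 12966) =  - 2^6 *3^1*19^1 * 37^1*2161^1=- 291683136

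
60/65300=3/3265 = 0.00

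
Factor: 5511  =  3^1*11^1*167^1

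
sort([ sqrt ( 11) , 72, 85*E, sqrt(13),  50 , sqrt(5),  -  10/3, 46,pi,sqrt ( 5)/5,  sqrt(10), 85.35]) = [  -  10/3, sqrt( 5 ) /5,sqrt( 5),pi,sqrt(10),  sqrt (11), sqrt( 13),  46, 50,72,  85.35, 85*E]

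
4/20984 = 1/5246 = 0.00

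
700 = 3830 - 3130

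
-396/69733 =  - 1 + 69337/69733=-0.01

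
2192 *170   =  372640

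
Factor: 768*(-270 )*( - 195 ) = 40435200 = 2^9*3^5*5^2*13^1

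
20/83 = 20/83 = 0.24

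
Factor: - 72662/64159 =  - 94/83 = - 2^1*47^1*83^( - 1)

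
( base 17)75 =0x7c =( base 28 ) 4C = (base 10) 124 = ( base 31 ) 40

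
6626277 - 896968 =5729309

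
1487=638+849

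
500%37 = 19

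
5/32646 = 5/32646 = 0.00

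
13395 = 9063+4332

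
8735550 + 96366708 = 105102258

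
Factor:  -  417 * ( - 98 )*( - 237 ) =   -  9685242   =  -2^1*3^2 * 7^2*79^1*139^1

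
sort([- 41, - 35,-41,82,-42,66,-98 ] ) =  [-98,-42,-41, - 41, - 35,66,82]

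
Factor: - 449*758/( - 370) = 170171/185 = 5^( - 1 )*37^( - 1)*379^1*449^1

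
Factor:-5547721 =-97^1*  57193^1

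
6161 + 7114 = 13275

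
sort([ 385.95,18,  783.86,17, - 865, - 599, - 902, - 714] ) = [ - 902, - 865, - 714,  -  599,17,  18,385.95 , 783.86] 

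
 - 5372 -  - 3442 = - 1930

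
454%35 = 34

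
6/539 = 6/539= 0.01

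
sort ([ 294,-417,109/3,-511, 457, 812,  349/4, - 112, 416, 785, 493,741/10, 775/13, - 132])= [ - 511,-417, - 132,-112,109/3, 775/13,741/10,349/4,294, 416,  457, 493,785, 812]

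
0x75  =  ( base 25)4H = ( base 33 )3I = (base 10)117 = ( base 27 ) 49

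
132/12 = 11 = 11.00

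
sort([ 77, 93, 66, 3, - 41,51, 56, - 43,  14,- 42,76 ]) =[-43, - 42 , - 41,  3, 14, 51,56, 66,  76,77, 93] 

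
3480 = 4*870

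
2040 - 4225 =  - 2185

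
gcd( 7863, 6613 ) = 1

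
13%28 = 13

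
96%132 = 96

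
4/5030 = 2/2515 = 0.00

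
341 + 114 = 455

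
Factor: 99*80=2^4*3^2*5^1*11^1 = 7920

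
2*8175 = 16350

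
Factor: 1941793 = 7^1*457^1 * 607^1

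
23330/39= 598 + 8/39 = 598.21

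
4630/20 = 463/2 =231.50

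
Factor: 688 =2^4*43^1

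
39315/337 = 116  +  223/337 = 116.66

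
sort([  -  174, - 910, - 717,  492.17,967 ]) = [-910, - 717, - 174,492.17,967 ]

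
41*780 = 31980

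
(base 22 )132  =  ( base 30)ic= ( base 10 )552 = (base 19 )1A1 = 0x228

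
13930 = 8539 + 5391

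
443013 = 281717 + 161296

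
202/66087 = 202/66087= 0.00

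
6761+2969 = 9730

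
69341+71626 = 140967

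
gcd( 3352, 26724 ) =4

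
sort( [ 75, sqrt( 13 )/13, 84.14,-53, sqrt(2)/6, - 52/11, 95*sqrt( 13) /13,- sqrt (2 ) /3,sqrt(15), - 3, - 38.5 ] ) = [ - 53, - 38.5, - 52/11,-3, - sqrt(  2 )/3,  sqrt(2 )/6, sqrt(13)/13,sqrt(15 ),95*sqrt( 13)/13, 75, 84.14]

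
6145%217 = 69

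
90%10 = 0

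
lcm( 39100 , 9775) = 39100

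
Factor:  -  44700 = -2^2*3^1*5^2*149^1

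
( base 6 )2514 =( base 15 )2b7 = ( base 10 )622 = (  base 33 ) IS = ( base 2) 1001101110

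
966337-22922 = 943415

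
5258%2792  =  2466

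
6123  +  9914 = 16037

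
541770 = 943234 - 401464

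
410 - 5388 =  - 4978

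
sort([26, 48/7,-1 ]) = [  -  1 , 48/7, 26]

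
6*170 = 1020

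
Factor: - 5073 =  - 3^1*19^1*89^1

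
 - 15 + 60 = 45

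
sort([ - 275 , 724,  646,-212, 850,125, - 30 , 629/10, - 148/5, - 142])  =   [ - 275, - 212, - 142, - 30, - 148/5 , 629/10,125,646,724 , 850]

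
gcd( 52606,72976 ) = 2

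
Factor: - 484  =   - 2^2*11^2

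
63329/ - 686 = -93 + 67/98 =-92.32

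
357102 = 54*6613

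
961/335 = 2+291/335 = 2.87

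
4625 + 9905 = 14530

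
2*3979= 7958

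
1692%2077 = 1692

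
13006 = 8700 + 4306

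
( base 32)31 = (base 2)1100001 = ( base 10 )97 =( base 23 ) 45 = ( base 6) 241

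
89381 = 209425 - 120044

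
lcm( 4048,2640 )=60720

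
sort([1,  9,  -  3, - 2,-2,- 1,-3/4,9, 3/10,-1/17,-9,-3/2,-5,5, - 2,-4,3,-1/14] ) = [-9,  -  5, -4, - 3, - 2, - 2, - 2, - 3/2, - 1, -3/4, - 1/14,-1/17, 3/10, 1,3, 5,9,9]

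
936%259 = 159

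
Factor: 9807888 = 2^4*3^1*204331^1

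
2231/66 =2231/66  =  33.80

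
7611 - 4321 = 3290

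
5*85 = 425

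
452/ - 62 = -226/31 = - 7.29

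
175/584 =175/584 = 0.30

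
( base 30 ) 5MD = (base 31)5BR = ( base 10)5173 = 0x1435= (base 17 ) 10f5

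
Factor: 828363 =3^1*419^1*659^1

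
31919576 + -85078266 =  - 53158690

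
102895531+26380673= 129276204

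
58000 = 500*116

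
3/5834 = 3/5834 = 0.00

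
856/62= 13 + 25/31  =  13.81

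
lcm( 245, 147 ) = 735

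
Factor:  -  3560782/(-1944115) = 2^1 * 5^ (  -  1)*67^1*26573^1*388823^( - 1)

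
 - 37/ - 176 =37/176 = 0.21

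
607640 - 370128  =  237512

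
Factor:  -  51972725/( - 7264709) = 5^2*  7^1*337^( - 1)*21557^ ( - 1 )*296987^1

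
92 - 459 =-367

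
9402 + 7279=16681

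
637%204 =25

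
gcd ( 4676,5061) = 7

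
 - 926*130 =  - 120380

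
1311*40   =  52440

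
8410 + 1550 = 9960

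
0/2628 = 0  =  0.00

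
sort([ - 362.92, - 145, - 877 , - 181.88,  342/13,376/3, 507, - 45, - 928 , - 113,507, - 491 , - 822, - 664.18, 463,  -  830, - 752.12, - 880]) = [ - 928 , - 880,- 877, - 830, - 822, - 752.12, - 664.18,-491, - 362.92, - 181.88, - 145, - 113, - 45, 342/13, 376/3,  463, 507, 507 ]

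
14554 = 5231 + 9323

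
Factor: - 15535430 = - 2^1*5^1*1553543^1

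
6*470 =2820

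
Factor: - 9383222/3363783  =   - 2^1*3^( - 1)*557^1*8423^1*1121261^(-1)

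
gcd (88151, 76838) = 1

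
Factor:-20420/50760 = - 2^(-1 )*3^( - 3)*47^(-1 )*1021^1 = - 1021/2538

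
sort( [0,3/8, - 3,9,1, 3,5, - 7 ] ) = [ - 7,-3,0,3/8,1,3,5,9]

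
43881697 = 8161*5377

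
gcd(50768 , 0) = 50768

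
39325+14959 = 54284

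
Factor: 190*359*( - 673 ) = - 2^1*5^1*19^1 * 359^1*673^1  =  - 45905330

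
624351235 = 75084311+549266924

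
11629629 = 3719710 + 7909919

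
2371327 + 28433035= 30804362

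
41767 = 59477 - 17710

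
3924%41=29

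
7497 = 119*63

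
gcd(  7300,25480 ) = 20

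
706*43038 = 30384828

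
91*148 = 13468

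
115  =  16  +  99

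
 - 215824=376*( - 574 )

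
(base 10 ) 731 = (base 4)23123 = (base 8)1333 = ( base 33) M5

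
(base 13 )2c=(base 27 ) 1b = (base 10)38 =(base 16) 26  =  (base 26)1c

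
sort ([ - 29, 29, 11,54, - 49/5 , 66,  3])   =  [ - 29,  -  49/5, 3, 11, 29,54, 66]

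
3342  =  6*557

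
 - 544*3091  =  -1681504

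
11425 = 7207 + 4218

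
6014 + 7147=13161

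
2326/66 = 1163/33 = 35.24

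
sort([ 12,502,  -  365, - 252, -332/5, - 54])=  [-365,-252, - 332/5, - 54,12, 502]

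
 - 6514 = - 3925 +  - 2589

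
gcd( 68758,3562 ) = 2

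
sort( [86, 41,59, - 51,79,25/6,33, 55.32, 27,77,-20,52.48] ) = [ - 51,  -  20,25/6,  27,33, 41,52.48,55.32,59 , 77,79,86] 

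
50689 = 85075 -34386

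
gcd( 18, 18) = 18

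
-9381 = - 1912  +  -7469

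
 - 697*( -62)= 43214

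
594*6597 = 3918618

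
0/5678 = 0  =  0.00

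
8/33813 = 8/33813=0.00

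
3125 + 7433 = 10558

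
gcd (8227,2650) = 1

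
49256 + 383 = 49639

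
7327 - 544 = 6783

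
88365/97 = 910 + 95/97 = 910.98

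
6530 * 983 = 6418990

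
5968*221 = 1318928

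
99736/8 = 12467 = 12467.00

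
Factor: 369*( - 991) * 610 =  - 2^1*3^2 * 5^1*41^1  *61^1*991^1 = - 223064190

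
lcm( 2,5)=10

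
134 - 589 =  - 455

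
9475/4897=1+4578/4897 = 1.93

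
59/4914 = 59/4914  =  0.01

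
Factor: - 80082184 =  - 2^3*7^1*13^1*41^1*2683^1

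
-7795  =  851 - 8646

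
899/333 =2 + 233/333 = 2.70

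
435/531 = 145/177  =  0.82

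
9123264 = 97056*94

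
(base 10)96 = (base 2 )1100000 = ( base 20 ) 4G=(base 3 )10120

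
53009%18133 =16743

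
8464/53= 159 + 37/53 = 159.70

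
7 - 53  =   -46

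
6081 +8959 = 15040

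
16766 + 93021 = 109787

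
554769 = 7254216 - 6699447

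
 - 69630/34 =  - 34815/17 = - 2047.94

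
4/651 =4/651 = 0.01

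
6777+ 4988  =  11765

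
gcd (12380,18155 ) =5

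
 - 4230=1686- 5916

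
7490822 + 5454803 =12945625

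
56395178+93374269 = 149769447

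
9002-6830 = 2172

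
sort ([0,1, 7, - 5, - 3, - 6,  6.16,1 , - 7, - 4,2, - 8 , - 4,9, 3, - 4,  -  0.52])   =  [ - 8, - 7, - 6, - 5,- 4,-4, - 4, - 3, - 0.52, 0,1,  1,2, 3,6.16, 7,9]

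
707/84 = 8 + 5/12 = 8.42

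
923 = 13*71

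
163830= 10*16383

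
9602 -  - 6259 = 15861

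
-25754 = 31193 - 56947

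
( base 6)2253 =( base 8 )1031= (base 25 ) LC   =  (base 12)389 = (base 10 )537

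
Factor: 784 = 2^4*7^2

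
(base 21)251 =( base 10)988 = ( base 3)1100121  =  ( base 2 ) 1111011100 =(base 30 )12S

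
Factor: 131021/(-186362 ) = -2^( - 1 )*197^(-1 )*277^1=- 277/394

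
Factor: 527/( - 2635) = -1/5 = - 5^( - 1) 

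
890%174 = 20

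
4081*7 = 28567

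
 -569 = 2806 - 3375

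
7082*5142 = 36415644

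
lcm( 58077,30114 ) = 813078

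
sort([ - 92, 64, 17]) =[ - 92,17,64]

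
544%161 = 61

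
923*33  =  30459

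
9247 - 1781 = 7466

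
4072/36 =1018/9 = 113.11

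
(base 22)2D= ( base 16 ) 39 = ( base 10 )57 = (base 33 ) 1o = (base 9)63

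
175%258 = 175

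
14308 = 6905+7403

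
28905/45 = 642  +  1/3 =642.33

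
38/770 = 19/385 = 0.05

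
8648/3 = 8648/3 = 2882.67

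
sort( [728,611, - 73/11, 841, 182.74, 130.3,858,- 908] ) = [ - 908, - 73/11, 130.3 , 182.74, 611, 728, 841,858 ] 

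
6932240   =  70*99032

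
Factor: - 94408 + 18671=-53^1*1429^1 = -75737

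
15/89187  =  5/29729 = 0.00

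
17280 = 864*20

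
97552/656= 6097/41 = 148.71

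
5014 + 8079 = 13093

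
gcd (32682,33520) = 838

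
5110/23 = 5110/23 = 222.17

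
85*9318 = 792030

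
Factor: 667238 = 2^1*11^1*13^1*2333^1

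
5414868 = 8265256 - 2850388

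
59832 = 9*6648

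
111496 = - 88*( - 1267) 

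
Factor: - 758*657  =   - 2^1*3^2*73^1*379^1 = - 498006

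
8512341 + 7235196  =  15747537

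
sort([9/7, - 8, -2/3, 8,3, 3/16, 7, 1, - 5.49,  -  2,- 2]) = [ - 8, - 5.49, - 2, - 2, - 2/3, 3/16, 1, 9/7, 3,7, 8] 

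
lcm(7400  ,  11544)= 288600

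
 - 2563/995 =- 3 + 422/995=- 2.58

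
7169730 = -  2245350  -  -9415080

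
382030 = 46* 8305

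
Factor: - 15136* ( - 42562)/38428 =12388816/739 = 2^4*11^1 * 43^1*739^( - 1)*1637^1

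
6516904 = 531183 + 5985721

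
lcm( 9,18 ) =18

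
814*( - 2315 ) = - 1884410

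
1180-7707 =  - 6527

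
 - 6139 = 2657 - 8796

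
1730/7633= 1730/7633 = 0.23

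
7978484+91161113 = 99139597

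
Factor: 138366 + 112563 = 3^2*7^2*569^1 = 250929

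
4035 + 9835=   13870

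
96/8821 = 96/8821 = 0.01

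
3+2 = 5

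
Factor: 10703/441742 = 2^( - 1)*11^1 * 227^(  -  1 )=11/454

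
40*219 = 8760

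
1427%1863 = 1427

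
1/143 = 1/143 = 0.01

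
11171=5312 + 5859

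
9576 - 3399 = 6177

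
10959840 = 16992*645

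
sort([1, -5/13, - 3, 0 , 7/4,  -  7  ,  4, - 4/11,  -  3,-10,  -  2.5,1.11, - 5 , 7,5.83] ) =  [-10, - 7,  -  5,-3, -3, - 2.5,-5/13, -4/11,0,1,1.11, 7/4,  4 , 5.83  ,  7] 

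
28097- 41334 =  - 13237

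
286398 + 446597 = 732995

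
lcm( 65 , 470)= 6110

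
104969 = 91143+13826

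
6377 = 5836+541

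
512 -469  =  43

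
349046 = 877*398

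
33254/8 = 16627/4 = 4156.75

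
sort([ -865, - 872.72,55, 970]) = [ - 872.72, - 865,  55,970 ] 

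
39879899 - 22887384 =16992515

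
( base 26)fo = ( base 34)C6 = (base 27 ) f9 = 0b110011110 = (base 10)414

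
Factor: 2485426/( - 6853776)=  - 1242713/3426888= - 2^ ( -3)*3^ (-1)*23^1*71^1*761^1*142787^( - 1) 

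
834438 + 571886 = 1406324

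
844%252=88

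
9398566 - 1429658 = 7968908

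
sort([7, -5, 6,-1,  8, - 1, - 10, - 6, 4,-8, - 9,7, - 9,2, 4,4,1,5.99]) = [ - 10, - 9, - 9, - 8, - 6, - 5, - 1, - 1, 1,2, 4,  4,4,5.99,6,7,7, 8]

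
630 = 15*42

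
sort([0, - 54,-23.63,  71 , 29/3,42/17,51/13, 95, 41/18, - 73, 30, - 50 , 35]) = [ - 73, -54, - 50, - 23.63, 0,41/18,42/17,51/13,29/3, 30,35,71,95]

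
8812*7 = 61684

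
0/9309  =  0 = 0.00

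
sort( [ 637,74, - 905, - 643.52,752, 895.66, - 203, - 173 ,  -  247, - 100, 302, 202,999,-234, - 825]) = [ - 905,-825,  -  643.52 , - 247,-234, - 203,-173 , -100,74, 202,302 , 637, 752, 895.66, 999] 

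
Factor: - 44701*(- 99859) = 44701^1*99859^1 = 4463797159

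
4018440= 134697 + 3883743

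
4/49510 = 2/24755 = 0.00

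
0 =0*508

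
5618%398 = 46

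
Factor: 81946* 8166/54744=55764253/4562 = 2^( - 1)*1361^1*2281^( - 1 ) *40973^1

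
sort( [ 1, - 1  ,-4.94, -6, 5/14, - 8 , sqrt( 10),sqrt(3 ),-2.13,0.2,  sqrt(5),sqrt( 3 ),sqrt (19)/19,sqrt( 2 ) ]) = [ - 8, - 6, - 4.94, - 2.13, - 1,  0.2,sqrt(19 )/19,  5/14, 1, sqrt(2),sqrt( 3 ),sqrt( 3),sqrt(5 ), sqrt(10 ) ] 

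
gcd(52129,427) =7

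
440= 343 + 97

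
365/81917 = 365/81917 =0.00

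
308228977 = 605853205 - 297624228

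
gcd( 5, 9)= 1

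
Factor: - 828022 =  - 2^1  *  13^1*31847^1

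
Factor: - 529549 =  - 19^1 * 47^1 * 593^1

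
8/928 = 1/116 =0.01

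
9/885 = 3/295 = 0.01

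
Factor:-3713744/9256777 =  - 2^4*232109^1*9256777^ (-1) 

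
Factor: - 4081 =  - 7^1 * 11^1*53^1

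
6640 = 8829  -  2189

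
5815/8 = 726 + 7/8 = 726.88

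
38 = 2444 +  - 2406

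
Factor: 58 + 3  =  61^1 =61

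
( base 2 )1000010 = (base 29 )28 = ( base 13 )51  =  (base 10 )66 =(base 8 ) 102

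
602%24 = 2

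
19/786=19/786 = 0.02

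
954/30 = 31 + 4/5  =  31.80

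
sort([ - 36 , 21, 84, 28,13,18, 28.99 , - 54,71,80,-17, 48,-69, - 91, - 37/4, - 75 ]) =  [ - 91,-75, - 69,-54, - 36, - 17,-37/4, 13 , 18, 21 , 28, 28.99,48 , 71,80,84] 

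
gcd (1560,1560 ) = 1560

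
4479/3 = 1493=1493.00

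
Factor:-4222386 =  - 2^1*3^2*7^1*23^1*31^1*47^1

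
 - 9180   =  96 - 9276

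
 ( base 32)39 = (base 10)105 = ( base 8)151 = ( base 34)33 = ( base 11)96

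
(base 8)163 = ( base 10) 115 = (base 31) 3m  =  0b1110011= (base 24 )4j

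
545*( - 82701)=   -  45072045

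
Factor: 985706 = 2^1*492853^1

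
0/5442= 0 = 0.00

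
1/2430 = 1/2430 = 0.00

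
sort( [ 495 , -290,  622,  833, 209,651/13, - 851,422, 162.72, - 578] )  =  [-851, - 578,- 290, 651/13,162.72,209,422, 495, 622,833 ] 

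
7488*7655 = 57320640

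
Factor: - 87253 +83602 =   -  3^1 * 1217^1 = - 3651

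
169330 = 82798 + 86532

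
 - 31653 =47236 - 78889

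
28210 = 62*455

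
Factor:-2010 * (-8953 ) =2^1*3^1*5^1*7^1 * 67^1*1279^1 = 17995530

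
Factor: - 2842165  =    -  5^1*568433^1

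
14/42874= 7/21437  =  0.00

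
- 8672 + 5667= - 3005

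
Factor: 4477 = 11^2*37^1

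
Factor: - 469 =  - 7^1*67^1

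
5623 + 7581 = 13204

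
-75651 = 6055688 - 6131339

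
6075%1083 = 660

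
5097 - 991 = 4106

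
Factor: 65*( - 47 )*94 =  - 287170 = -2^1* 5^1 *13^1 *47^2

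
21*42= 882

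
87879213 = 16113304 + 71765909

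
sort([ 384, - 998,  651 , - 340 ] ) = [-998, - 340,384, 651 ]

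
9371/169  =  55+ 76/169  =  55.45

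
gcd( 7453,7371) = 1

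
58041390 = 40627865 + 17413525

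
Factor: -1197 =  - 3^2*7^1*19^1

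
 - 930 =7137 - 8067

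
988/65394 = 494/32697 = 0.02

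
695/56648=695/56648  =  0.01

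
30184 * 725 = 21883400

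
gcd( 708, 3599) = 59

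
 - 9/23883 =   -  1 + 7958/7961  =  - 0.00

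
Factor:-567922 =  - 2^1*283961^1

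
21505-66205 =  - 44700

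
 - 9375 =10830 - 20205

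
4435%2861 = 1574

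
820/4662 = 410/2331 = 0.18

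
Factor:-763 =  - 7^1*109^1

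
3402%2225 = 1177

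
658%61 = 48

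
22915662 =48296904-25381242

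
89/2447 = 89/2447=0.04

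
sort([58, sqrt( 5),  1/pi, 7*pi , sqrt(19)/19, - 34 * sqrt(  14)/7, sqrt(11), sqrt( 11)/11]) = [ - 34  *  sqrt( 14 ) /7,  sqrt( 19) /19,sqrt( 11)/11, 1/pi,sqrt( 5 ),sqrt( 11),  7 * pi,  58]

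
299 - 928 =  - 629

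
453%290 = 163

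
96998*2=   193996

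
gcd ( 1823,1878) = 1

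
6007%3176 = 2831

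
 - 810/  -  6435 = 18/143 = 0.13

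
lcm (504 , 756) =1512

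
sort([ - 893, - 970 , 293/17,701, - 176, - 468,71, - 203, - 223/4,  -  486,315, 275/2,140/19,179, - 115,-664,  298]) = [ - 970,  -  893,-664, - 486, - 468, - 203, - 176, - 115,- 223/4,140/19, 293/17,71, 275/2,  179,298, 315 , 701] 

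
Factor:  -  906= - 2^1*3^1*151^1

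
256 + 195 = 451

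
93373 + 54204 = 147577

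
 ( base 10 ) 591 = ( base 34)hd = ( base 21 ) 173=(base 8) 1117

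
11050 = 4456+6594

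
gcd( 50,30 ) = 10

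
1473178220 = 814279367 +658898853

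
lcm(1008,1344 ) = 4032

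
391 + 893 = 1284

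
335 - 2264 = - 1929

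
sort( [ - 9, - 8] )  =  [ - 9,-8] 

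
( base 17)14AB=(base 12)374A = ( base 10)6250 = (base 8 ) 14152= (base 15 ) 1cba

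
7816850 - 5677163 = 2139687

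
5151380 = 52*99065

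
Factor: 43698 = 2^1*3^1*7283^1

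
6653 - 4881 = 1772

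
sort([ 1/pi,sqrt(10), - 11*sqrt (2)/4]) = [ - 11 * sqrt( 2 )/4, 1/pi,  sqrt(10) ] 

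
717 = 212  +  505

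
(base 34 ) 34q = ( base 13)1863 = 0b111000101110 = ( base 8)7056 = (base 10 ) 3630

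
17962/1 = 17962 = 17962.00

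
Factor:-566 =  - 2^1*283^1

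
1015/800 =1 + 43/160=1.27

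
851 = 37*23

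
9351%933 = 21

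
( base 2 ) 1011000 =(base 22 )40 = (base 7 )154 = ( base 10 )88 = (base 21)44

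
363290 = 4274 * 85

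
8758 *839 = 7347962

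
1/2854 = 1/2854  =  0.00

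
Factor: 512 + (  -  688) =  - 2^4*11^1 = - 176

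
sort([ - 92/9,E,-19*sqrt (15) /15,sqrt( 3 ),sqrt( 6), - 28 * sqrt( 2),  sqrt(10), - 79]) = [ - 79 ,  -  28*sqrt( 2), - 92/9, - 19 *sqrt(15)/15, sqrt( 3 ),sqrt( 6 ) , E,sqrt ( 10) ] 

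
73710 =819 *90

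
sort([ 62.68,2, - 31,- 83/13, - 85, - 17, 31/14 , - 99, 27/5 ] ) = [ - 99, - 85, - 31,- 17, - 83/13,  2,31/14, 27/5,62.68] 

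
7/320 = 7/320 = 0.02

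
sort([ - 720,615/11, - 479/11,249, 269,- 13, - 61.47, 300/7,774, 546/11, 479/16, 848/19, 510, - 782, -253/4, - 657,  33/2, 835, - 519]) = [ - 782, - 720, - 657, - 519, - 253/4, - 61.47, - 479/11  , - 13,33/2, 479/16,300/7, 848/19, 546/11, 615/11, 249, 269, 510, 774, 835] 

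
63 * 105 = 6615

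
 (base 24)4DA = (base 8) 5102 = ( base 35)251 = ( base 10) 2626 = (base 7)10441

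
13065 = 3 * 4355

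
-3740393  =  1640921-5381314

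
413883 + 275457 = 689340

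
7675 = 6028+1647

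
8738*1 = 8738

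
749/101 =7 + 42/101 = 7.42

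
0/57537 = 0 = 0.00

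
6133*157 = 962881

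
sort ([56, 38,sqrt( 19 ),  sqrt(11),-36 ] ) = [ -36,sqrt(11 ), sqrt(19 ),38,56]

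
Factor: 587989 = 587989^1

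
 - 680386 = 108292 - 788678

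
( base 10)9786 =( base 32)9hq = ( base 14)37d0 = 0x263A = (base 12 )57B6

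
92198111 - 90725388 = 1472723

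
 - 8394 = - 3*2798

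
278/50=5 + 14/25 =5.56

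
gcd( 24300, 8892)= 36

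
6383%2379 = 1625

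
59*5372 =316948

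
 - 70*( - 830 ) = 58100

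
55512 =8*6939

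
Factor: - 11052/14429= -2^2*3^2* 47^( - 1)   =  - 36/47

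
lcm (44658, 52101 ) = 312606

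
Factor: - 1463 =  - 7^1*11^1*19^1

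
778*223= 173494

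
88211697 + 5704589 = 93916286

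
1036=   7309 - 6273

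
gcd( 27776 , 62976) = 128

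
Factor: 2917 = 2917^1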